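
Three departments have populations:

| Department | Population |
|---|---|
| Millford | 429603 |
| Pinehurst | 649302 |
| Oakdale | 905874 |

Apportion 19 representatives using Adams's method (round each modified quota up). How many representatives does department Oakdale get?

9

Standard divisor 1984779/19 ≈ 104462.053; standard quotas: Millford 4.113, Pinehurst 6.216, Oakdale 8.672.
Rounding up gives 5, 7, 9 = 21 seats, so the divisor must be adjusted.
With modified divisor 110700: modified quotas Millford 3.881, Pinehurst 5.865, Oakdale 8.183.
Rounding up: Millford 4, Pinehurst 6, Oakdale 9 (total 19).
Oakdale receives 9.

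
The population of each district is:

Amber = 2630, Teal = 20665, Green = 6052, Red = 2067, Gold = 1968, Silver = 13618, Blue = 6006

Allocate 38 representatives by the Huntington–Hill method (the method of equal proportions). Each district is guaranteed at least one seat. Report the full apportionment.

Amber 2; Teal 15; Green 4; Red 2; Gold 1; Silver 10; Blue 4

With divisor 1409: modified quotas Amber 1.867, Teal 14.666, Green 4.295, Red 1.467, Gold 1.397, Silver 9.665, Blue 4.263.
Geometric-mean thresholds: Amber √(1·2)=1.414, Teal √(14·15)=14.491, Green √(4·5)=4.472, Red √(1·2)=1.414, Gold √(1·2)=1.414, Silver √(9·10)=9.487, Blue √(4·5)=4.472.
Each quota rounded against its threshold gives Amber 2, Teal 15, Green 4, Red 2, Gold 1, Silver 10, Blue 4 (total 38).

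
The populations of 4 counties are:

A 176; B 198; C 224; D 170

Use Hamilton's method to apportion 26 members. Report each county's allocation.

A 6, B 7, C 7, D 6

Standard divisor: 768 ÷ 26 ≈ 29.538.
Standard quotas: A 5.958, B 6.703, C 7.583, D 5.755.
Lower quotas: A 5, B 6, C 7, D 5 (sum 23, leaving 3 seats).
Remainders in descending order: A 0.958, D 0.755, B 0.703, C 0.583.
Largest remainders: A, D, B receive the extra seats.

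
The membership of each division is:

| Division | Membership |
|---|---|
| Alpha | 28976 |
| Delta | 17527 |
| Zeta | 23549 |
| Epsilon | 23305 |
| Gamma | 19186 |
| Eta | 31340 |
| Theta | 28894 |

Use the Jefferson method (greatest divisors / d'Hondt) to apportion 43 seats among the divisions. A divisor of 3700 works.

With modified divisor 3700: modified quotas Alpha 7.831, Delta 4.737, Zeta 6.365, Epsilon 6.299, Gamma 5.185, Eta 8.470, Theta 7.809.
Rounding down: Alpha 7, Delta 4, Zeta 6, Epsilon 6, Gamma 5, Eta 8, Theta 7 (total 43).

Alpha: 7; Delta: 4; Zeta: 6; Epsilon: 6; Gamma: 5; Eta: 8; Theta: 7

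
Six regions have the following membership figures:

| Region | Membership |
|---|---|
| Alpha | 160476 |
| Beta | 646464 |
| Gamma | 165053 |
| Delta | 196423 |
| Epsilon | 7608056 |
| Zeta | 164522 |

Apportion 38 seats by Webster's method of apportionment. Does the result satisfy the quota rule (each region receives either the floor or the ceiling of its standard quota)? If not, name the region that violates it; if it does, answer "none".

Epsilon

Standard quotas: Alpha 0.682, Beta 2.748, Gamma 0.701, Delta 0.835, Epsilon 32.335, Zeta 0.699.
Webster allocation: Alpha 1, Beta 3, Gamma 1, Delta 1, Epsilon 31, Zeta 1.
Epsilon has quota 32.335 (lower 32, upper 33) but receives 31 — outside the quota interval.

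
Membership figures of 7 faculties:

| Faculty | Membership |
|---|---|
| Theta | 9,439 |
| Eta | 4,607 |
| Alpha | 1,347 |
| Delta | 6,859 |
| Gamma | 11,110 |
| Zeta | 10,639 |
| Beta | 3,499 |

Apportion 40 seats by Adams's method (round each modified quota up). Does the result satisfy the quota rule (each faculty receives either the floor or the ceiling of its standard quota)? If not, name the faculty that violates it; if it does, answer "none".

Standard quotas: Theta 7.949, Eta 3.880, Alpha 1.134, Delta 5.776, Gamma 9.356, Zeta 8.959, Beta 2.947.
Adams allocation: Theta 8, Eta 4, Alpha 2, Delta 6, Gamma 9, Zeta 8, Beta 3.
Every allocation lies between the lower and upper quota.

none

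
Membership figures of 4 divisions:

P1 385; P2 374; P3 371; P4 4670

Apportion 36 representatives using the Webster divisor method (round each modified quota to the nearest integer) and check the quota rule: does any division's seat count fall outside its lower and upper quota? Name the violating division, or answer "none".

P4

Standard quotas: P1 2.390, P2 2.321, P3 2.303, P4 28.986.
Webster allocation: P1 2, P2 2, P3 2, P4 30.
P4 has quota 28.986 (lower 28, upper 29) but receives 30 — outside the quota interval.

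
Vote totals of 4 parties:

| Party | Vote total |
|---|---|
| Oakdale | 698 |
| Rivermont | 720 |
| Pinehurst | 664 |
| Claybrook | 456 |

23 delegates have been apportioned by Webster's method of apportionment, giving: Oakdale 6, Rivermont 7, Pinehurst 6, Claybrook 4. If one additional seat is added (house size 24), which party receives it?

Priority for the next seat is population ÷ (current seats + 0.5).
Priorities: Oakdale 107.385, Rivermont 96.000, Pinehurst 102.154, Claybrook 101.333.
Highest priority: Oakdale.

Oakdale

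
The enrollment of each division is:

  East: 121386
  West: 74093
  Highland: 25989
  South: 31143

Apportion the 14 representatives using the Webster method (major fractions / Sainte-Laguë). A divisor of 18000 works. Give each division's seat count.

With modified divisor 18000: modified quotas East 6.744, West 4.116, Highland 1.444, South 1.730.
Rounding to the nearest integer: East 7, West 4, Highland 1, South 2 (total 14).

East 7; West 4; Highland 1; South 2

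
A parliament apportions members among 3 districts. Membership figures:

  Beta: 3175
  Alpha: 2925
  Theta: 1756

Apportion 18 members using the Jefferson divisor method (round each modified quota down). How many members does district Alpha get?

Standard divisor 7856/18 ≈ 436.444; standard quotas: Beta 7.275, Alpha 6.702, Theta 4.023.
Rounding down gives 7, 6, 4 = 17 seats, so the divisor must be adjusted.
With modified divisor 400: modified quotas Beta 7.938, Alpha 7.312, Theta 4.390.
Rounding down: Beta 7, Alpha 7, Theta 4 (total 18).
Alpha receives 7.

7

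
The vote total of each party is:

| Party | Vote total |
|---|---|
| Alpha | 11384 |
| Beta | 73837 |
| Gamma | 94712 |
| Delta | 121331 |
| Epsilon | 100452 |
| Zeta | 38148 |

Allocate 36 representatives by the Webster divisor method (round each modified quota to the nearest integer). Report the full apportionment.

Standard divisor 439864/36 ≈ 12218.444; standard quotas: Alpha 0.932, Beta 6.043, Gamma 7.752, Delta 9.930, Epsilon 8.221, Zeta 3.122.
Rounding to the nearest integer gives Alpha 1, Beta 6, Gamma 8, Delta 10, Epsilon 8, Zeta 3 — total 36, matching the house size, so no adjustment is needed.

Alpha 1; Beta 6; Gamma 8; Delta 10; Epsilon 8; Zeta 3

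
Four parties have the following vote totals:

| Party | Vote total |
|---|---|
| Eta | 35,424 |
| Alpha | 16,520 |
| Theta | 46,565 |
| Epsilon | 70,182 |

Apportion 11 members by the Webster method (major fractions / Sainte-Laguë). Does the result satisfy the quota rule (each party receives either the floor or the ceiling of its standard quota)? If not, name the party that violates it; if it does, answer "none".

none

Standard quotas: Eta 2.310, Alpha 1.077, Theta 3.036, Epsilon 4.576.
Webster allocation: Eta 2, Alpha 1, Theta 3, Epsilon 5.
Every allocation lies between the lower and upper quota.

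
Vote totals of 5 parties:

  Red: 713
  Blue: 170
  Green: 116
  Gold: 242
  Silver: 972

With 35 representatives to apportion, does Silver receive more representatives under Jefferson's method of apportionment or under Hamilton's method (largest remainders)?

Jefferson

Jefferson: Red 12, Blue 2, Green 1, Gold 4, Silver 16.
Hamilton: Red 11, Blue 3, Green 2, Gold 4, Silver 15.
Silver gets 16 under Jefferson and 15 under Hamilton.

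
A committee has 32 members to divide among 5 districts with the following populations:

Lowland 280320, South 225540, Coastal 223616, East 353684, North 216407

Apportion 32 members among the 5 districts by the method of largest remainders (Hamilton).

Total 1299567; standard divisor 1299567/32 ≈ 40611.469.
Standard quotas: Lowland 6.9025, South 5.5536, Coastal 5.5062, East 8.7090, North 5.3287.
Lower quotas: Lowland 6, South 5, Coastal 5, East 8, North 5 (sum 29, leaving 3 seats).
Remainders in descending order: Lowland 0.9025, East 0.7090, South 0.5536, Coastal 0.5062, North 0.3287.
The surplus seats go to Lowland, East, South.

Lowland 7, South 6, Coastal 5, East 9, North 5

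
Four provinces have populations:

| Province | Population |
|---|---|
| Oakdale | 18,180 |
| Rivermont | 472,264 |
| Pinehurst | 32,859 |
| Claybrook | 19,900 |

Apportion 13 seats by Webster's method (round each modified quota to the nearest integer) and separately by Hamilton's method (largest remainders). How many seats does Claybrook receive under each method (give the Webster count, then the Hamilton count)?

Webster: Oakdale 0, Rivermont 12, Pinehurst 1, Claybrook 0.
Hamilton: Oakdale 0, Rivermont 11, Pinehurst 1, Claybrook 1.
Claybrook gets 0 under Webster and 1 under Hamilton.

0 and 1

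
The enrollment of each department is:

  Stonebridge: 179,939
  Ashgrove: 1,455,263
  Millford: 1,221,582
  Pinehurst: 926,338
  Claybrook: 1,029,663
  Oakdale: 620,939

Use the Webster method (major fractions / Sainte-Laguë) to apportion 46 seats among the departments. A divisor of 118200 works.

With modified divisor 118200: modified quotas Stonebridge 1.522, Ashgrove 12.312, Millford 10.335, Pinehurst 7.837, Claybrook 8.711, Oakdale 5.253.
Rounding to the nearest integer: Stonebridge 2, Ashgrove 12, Millford 10, Pinehurst 8, Claybrook 9, Oakdale 5 (total 46).

Stonebridge: 2, Ashgrove: 12, Millford: 10, Pinehurst: 8, Claybrook: 9, Oakdale: 5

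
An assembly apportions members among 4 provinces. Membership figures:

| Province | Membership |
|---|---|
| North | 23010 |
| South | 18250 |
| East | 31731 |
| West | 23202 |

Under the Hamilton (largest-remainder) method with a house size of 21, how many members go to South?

4

Standard divisor: 96193 ÷ 21 ≈ 4580.619.
Standard quotas: North 5.0233, South 3.9842, East 6.9272, West 5.0653.
Lower quotas: North 5, South 3, East 6, West 5 (sum 19, leaving 2 seats).
Remainders in descending order: South 0.9842, East 0.9272, West 0.0653, North 0.0233.
The surplus seats go to South, East.
South receives 4.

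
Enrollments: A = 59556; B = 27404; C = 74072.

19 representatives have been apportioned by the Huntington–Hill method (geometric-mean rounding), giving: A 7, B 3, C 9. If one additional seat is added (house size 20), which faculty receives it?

Priority for the next seat is population ÷ (√(s·(s+1))).
Priorities: A 7958.505, B 7910.853, C 7807.874.
Highest priority: A.

A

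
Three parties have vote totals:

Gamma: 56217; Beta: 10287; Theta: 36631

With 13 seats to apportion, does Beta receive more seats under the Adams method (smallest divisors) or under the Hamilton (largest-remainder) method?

Adams

Adams: Gamma 7, Beta 2, Theta 4.
Hamilton: Gamma 7, Beta 1, Theta 5.
Beta gets 2 under Adams and 1 under Hamilton.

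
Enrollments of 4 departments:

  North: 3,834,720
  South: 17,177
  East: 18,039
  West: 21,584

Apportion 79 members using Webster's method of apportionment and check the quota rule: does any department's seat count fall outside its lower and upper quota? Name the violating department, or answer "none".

Standard quotas: North 77.847, South 0.349, East 0.366, West 0.438.
Webster allocation: North 79, South 0, East 0, West 0.
North has quota 77.847 (lower 77, upper 78) but receives 79 — outside the quota interval.

North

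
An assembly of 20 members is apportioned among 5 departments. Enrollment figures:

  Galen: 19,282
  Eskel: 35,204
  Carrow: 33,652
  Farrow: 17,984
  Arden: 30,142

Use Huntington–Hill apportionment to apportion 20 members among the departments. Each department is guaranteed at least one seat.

Galen 3, Eskel 5, Carrow 5, Farrow 3, Arden 4

With divisor 7041: modified quotas Galen 2.739, Eskel 5.000, Carrow 4.779, Farrow 2.554, Arden 4.281.
Geometric-mean thresholds: Galen √(2·3)=2.449, Eskel √(4·5)=4.472, Carrow √(4·5)=4.472, Farrow √(2·3)=2.449, Arden √(4·5)=4.472.
Each quota rounded against its threshold gives Galen 3, Eskel 5, Carrow 5, Farrow 3, Arden 4 (total 20).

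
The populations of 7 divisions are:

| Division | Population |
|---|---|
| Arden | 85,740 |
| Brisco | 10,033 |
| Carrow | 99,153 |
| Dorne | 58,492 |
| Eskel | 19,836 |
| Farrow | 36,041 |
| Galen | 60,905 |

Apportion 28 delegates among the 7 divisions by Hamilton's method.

The standard divisor is 370200/28 ≈ 13221.429.
Standard quotas: Arden 6.4849, Brisco 0.7588, Carrow 7.4994, Dorne 4.4240, Eskel 1.5003, Farrow 2.7260, Galen 4.6065.
Lower quotas: Arden 6, Brisco 0, Carrow 7, Dorne 4, Eskel 1, Farrow 2, Galen 4 (sum 24, leaving 4 seats).
Remainders in descending order: Brisco 0.7588, Farrow 0.7260, Galen 0.6065, Eskel 0.5003, Carrow 0.4994, Arden 0.4849, Dorne 0.4240.
The surplus seats go to Brisco, Farrow, Galen, Eskel.

Arden=6, Brisco=1, Carrow=7, Dorne=4, Eskel=2, Farrow=3, Galen=5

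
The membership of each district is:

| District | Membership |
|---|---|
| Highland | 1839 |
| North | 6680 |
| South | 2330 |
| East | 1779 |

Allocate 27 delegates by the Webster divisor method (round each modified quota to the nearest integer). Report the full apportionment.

Standard divisor 12628/27 ≈ 467.704; standard quotas: Highland 3.932, North 14.283, South 4.982, East 3.804.
Rounding to the nearest integer gives Highland 4, North 14, South 5, East 4 — total 27, matching the house size, so no adjustment is needed.

Highland: 4, North: 14, South: 5, East: 4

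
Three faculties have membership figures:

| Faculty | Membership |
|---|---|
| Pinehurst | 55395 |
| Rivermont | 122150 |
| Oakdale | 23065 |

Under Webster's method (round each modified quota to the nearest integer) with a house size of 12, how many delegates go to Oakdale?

1

Standard divisor 200610/12 ≈ 16717.5; standard quotas: Pinehurst 3.314, Rivermont 7.307, Oakdale 1.380.
Rounding to the nearest integer gives 3, 7, 1 = 11 seats, so the divisor must be adjusted.
With modified divisor 16100: modified quotas Pinehurst 3.441, Rivermont 7.587, Oakdale 1.433.
Rounding to the nearest integer: Pinehurst 3, Rivermont 8, Oakdale 1 (total 12).
Oakdale receives 1.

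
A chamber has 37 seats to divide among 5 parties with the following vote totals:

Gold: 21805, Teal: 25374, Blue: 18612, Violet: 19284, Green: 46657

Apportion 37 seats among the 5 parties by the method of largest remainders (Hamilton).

The standard divisor is 131732/37 ≈ 3560.324.
Standard quotas: Gold 6.1244, Teal 7.1269, Blue 5.2276, Violet 5.4164, Green 13.1047.
Lower quotas: Gold 6, Teal 7, Blue 5, Violet 5, Green 13 (sum 36, leaving 1 seat).
Remainders in descending order: Violet 0.4164, Blue 0.2276, Teal 0.1269, Gold 0.1244, Green 0.1047.
Largest remainder: Violet receives the extra seat.

Gold 6; Teal 7; Blue 5; Violet 6; Green 13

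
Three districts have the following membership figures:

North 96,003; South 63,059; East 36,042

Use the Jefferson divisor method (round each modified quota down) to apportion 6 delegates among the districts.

North: 3, South: 2, East: 1

Standard divisor 195104/6 ≈ 32517.333; standard quotas: North 2.952, South 1.939, East 1.108.
Rounding down gives 2, 1, 1 = 4 seats, so the divisor must be adjusted.
With modified divisor 27800: modified quotas North 3.453, South 2.268, East 1.296.
Rounding down: North 3, South 2, East 1 (total 6).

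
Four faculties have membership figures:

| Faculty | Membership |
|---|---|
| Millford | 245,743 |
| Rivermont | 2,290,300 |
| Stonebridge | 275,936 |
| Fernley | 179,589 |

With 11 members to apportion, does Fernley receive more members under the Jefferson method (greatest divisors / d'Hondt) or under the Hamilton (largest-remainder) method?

Jefferson: Millford 1, Rivermont 9, Stonebridge 1, Fernley 0.
Hamilton: Millford 1, Rivermont 8, Stonebridge 1, Fernley 1.
Fernley gets 0 under Jefferson and 1 under Hamilton.

Hamilton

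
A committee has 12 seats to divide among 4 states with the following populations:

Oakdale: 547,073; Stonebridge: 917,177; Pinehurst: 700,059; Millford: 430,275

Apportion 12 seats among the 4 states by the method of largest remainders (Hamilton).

Oakdale 3, Stonebridge 4, Pinehurst 3, Millford 2

Standard divisor: 2594584 ÷ 12 ≈ 216215.333.
Standard quotas: Oakdale 2.5302, Stonebridge 4.2420, Pinehurst 3.2378, Millford 1.9900.
Lower quotas: Oakdale 2, Stonebridge 4, Pinehurst 3, Millford 1 (sum 10, leaving 2 seats).
Remainders in descending order: Millford 0.9900, Oakdale 0.5302, Stonebridge 0.2420, Pinehurst 0.2378.
Largest remainders: Millford, Oakdale receive the extra seats.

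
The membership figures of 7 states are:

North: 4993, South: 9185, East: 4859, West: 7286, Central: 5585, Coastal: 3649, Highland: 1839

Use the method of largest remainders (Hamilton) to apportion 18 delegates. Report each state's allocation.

North 2, South 4, East 2, West 4, Central 3, Coastal 2, Highland 1

Total 37396; standard divisor 37396/18 ≈ 2077.556.
Standard quotas: North 2.4033, South 4.4211, East 2.3388, West 3.5070, Central 2.6883, Coastal 1.7564, Highland 0.8852.
Lower quotas: North 2, South 4, East 2, West 3, Central 2, Coastal 1, Highland 0 (sum 14, leaving 4 seats).
Remainders in descending order: Highland 0.8852, Coastal 0.7564, Central 0.6883, West 0.5070, South 0.4211, North 0.4033, East 0.3388.
Largest remainders: Highland, Coastal, Central, West receive the extra seats.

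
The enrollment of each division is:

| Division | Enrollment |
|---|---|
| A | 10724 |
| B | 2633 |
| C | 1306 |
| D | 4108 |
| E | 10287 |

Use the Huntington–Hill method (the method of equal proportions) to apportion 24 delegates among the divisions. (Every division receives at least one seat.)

With divisor 1199: modified quotas A 8.944, B 2.196, C 1.089, D 3.426, E 8.580.
Geometric-mean thresholds: A √(8·9)=8.485, B √(2·3)=2.449, C √(1·2)=1.414, D √(3·4)=3.464, E √(8·9)=8.485.
Each quota rounded against its threshold gives A 9, B 2, C 1, D 3, E 9 (total 24).

A=9, B=2, C=1, D=3, E=9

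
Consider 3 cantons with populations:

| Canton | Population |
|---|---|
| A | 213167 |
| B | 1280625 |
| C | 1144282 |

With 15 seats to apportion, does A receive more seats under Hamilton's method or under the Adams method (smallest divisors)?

Adams

Hamilton: A 1, B 7, C 7.
Adams: A 2, B 7, C 6.
A gets 1 under Hamilton and 2 under Adams.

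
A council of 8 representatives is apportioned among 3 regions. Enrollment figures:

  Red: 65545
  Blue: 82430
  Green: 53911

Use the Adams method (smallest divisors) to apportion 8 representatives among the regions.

Red=3, Blue=3, Green=2

Standard divisor 201886/8 ≈ 25235.75; standard quotas: Red 2.597, Blue 3.266, Green 2.136.
Rounding up gives 3, 4, 3 = 10 seats, so the divisor must be adjusted.
With modified divisor 30100: modified quotas Red 2.178, Blue 2.739, Green 1.791.
Rounding up: Red 3, Blue 3, Green 2 (total 8).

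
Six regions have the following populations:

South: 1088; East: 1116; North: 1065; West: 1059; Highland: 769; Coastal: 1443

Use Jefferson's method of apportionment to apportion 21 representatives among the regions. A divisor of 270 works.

With modified divisor 270: modified quotas South 4.030, East 4.133, North 3.944, West 3.922, Highland 2.848, Coastal 5.344.
Rounding down: South 4, East 4, North 3, West 3, Highland 2, Coastal 5 (total 21).

South 4, East 4, North 3, West 3, Highland 2, Coastal 5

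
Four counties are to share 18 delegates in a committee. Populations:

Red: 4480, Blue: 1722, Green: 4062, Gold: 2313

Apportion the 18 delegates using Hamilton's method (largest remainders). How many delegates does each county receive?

Red 6, Blue 3, Green 6, Gold 3

The standard divisor is 12577/18 ≈ 698.722.
Standard quotas: Red 6.412, Blue 2.464, Green 5.813, Gold 3.310.
Lower quotas: Red 6, Blue 2, Green 5, Gold 3 (sum 16, leaving 2 seats).
Remainders in descending order: Green 0.813, Blue 0.464, Red 0.412, Gold 0.310.
The surplus seats go to Green, Blue.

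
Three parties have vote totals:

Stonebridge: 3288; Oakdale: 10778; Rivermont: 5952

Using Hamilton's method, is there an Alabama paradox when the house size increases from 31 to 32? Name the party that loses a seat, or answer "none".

At 31 seats: Stonebridge 5, Oakdale 17, Rivermont 9.
At 32 seats: Stonebridge 5, Oakdale 17, Rivermont 10.
No party's allocation decreased.

none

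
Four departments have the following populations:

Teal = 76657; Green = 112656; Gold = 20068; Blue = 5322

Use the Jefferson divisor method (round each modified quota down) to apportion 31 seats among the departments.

Teal: 11; Green: 17; Gold: 3; Blue: 0

Standard divisor 214703/31 ≈ 6925.903; standard quotas: Teal 11.068, Green 16.266, Gold 2.898, Blue 0.768.
Rounding down gives 11, 16, 2, 0 = 29 seats, so the divisor must be adjusted.
With modified divisor 6500: modified quotas Teal 11.793, Green 17.332, Gold 3.087, Blue 0.819.
Rounding down: Teal 11, Green 17, Gold 3, Blue 0 (total 31).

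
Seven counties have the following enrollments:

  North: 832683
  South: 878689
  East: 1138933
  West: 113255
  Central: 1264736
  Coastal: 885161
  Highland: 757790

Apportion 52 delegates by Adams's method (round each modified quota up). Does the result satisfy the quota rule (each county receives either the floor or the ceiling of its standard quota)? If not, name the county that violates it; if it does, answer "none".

none

Standard quotas: North 7.375, South 7.782, East 10.087, West 1.003, Central 11.201, Coastal 7.840, Highland 6.712.
Adams allocation: North 7, South 8, East 10, West 1, Central 11, Coastal 8, Highland 7.
Every allocation lies between the lower and upper quota.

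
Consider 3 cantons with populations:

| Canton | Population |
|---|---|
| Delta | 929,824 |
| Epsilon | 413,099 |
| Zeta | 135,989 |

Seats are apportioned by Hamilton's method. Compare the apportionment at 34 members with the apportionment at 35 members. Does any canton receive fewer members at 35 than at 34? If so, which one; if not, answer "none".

At 34 seats: Delta 21, Epsilon 10, Zeta 3.
At 35 seats: Delta 22, Epsilon 10, Zeta 3.
No canton's allocation decreased.

none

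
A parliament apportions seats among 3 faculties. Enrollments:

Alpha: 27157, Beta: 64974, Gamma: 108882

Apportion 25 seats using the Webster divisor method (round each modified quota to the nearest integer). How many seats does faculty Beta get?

8

Standard divisor 201013/25 ≈ 8040.52; standard quotas: Alpha 3.378, Beta 8.081, Gamma 13.542.
Rounding to the nearest integer gives Alpha 3, Beta 8, Gamma 14 — total 25, matching the house size, so no adjustment is needed.
Beta receives 8.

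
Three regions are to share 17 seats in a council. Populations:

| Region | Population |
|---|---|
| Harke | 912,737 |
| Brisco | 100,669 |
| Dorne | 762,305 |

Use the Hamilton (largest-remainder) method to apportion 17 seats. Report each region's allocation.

Standard divisor: 1775711 ÷ 17 ≈ 104453.588.
Standard quotas: Harke 8.7382, Brisco 0.9638, Dorne 7.2980.
Lower quotas: Harke 8, Brisco 0, Dorne 7 (sum 15, leaving 2 seats).
Remainders in descending order: Brisco 0.9638, Harke 0.7382, Dorne 0.2980.
The surplus seats go to Brisco, Harke.

Harke=9, Brisco=1, Dorne=7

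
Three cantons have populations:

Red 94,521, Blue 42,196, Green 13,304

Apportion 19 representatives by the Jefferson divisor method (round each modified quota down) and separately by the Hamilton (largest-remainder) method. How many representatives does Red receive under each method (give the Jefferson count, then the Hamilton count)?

13 and 12

Jefferson: Red 13, Blue 5, Green 1.
Hamilton: Red 12, Blue 5, Green 2.
Red gets 13 under Jefferson and 12 under Hamilton.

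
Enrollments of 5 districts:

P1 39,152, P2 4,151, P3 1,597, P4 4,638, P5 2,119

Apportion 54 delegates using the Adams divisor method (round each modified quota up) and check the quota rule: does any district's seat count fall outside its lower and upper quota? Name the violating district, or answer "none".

Standard quotas: P1 40.928, P2 4.339, P3 1.669, P4 4.848, P5 2.215.
Adams allocation: P1 39, P2 5, P3 2, P4 5, P5 3.
P1 has quota 40.928 (lower 40, upper 41) but receives 39 — outside the quota interval.

P1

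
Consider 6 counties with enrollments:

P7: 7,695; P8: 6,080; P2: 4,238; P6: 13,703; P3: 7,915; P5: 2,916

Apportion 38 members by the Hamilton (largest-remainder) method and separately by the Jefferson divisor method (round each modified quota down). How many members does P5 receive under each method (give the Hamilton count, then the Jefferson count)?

Hamilton: P7 7, P8 5, P2 4, P6 12, P3 7, P5 3.
Jefferson: P7 7, P8 5, P2 4, P6 13, P3 7, P5 2.
P5 gets 3 under Hamilton and 2 under Jefferson.

3 and 2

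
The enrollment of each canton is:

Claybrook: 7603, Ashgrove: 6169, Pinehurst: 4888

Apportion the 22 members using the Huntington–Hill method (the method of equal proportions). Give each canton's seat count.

Claybrook 9, Ashgrove 7, Pinehurst 6

With divisor 858: modified quotas Claybrook 8.861, Ashgrove 7.190, Pinehurst 5.697.
Geometric-mean thresholds: Claybrook √(8·9)=8.485, Ashgrove √(7·8)=7.483, Pinehurst √(5·6)=5.477.
Each quota rounded against its threshold gives Claybrook 9, Ashgrove 7, Pinehurst 6 (total 22).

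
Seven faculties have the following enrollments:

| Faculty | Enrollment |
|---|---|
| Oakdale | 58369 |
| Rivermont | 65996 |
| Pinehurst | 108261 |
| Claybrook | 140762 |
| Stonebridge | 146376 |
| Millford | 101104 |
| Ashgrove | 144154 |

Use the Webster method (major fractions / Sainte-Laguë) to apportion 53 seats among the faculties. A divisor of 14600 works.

Oakdale 4, Rivermont 5, Pinehurst 7, Claybrook 10, Stonebridge 10, Millford 7, Ashgrove 10

With modified divisor 14600: modified quotas Oakdale 3.998, Rivermont 4.520, Pinehurst 7.415, Claybrook 9.641, Stonebridge 10.026, Millford 6.925, Ashgrove 9.874.
Rounding to the nearest integer: Oakdale 4, Rivermont 5, Pinehurst 7, Claybrook 10, Stonebridge 10, Millford 7, Ashgrove 10 (total 53).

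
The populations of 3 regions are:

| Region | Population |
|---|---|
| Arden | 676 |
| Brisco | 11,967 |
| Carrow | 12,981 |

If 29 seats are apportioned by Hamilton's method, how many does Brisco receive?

Total 25624; standard divisor 25624/29 ≈ 883.586.
Standard quotas: Arden 0.7651, Brisco 13.5437, Carrow 14.6913.
Lower quotas: Arden 0, Brisco 13, Carrow 14 (sum 27, leaving 2 seats).
Remainders in descending order: Arden 0.7651, Carrow 0.6913, Brisco 0.5437.
The surplus seats go to Arden, Carrow.
Brisco receives 13.

13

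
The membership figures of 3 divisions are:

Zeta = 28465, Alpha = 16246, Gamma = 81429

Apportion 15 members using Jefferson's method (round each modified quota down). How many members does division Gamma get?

10

Standard divisor 126140/15 ≈ 8409.333; standard quotas: Zeta 3.385, Alpha 1.932, Gamma 9.683.
Rounding down gives 3, 1, 9 = 13 seats, so the divisor must be adjusted.
With modified divisor 7800: modified quotas Zeta 3.649, Alpha 2.083, Gamma 10.440.
Rounding down: Zeta 3, Alpha 2, Gamma 10 (total 15).
Gamma receives 10.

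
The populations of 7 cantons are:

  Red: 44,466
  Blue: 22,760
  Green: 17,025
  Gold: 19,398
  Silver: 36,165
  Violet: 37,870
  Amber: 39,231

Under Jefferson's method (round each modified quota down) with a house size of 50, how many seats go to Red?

Standard divisor 216915/50 ≈ 4338.3; standard quotas: Red 10.250, Blue 5.246, Green 3.924, Gold 4.471, Silver 8.336, Violet 8.729, Amber 9.043.
Rounding down gives 10, 5, 3, 4, 8, 8, 9 = 47 seats, so the divisor must be adjusted.
With modified divisor 4030: modified quotas Red 11.034, Blue 5.648, Green 4.225, Gold 4.813, Silver 8.974, Violet 9.397, Amber 9.735.
Rounding down: Red 11, Blue 5, Green 4, Gold 4, Silver 8, Violet 9, Amber 9 (total 50).
Red receives 11.

11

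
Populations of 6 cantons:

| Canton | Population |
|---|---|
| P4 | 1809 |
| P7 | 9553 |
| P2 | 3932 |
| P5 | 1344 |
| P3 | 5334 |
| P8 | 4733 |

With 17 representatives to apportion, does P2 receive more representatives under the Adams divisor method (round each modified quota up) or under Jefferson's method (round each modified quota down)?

Adams: P4 1, P7 6, P2 3, P5 1, P3 3, P8 3.
Jefferson: P4 1, P7 7, P2 2, P5 1, P3 3, P8 3.
P2 gets 3 under Adams and 2 under Jefferson.

Adams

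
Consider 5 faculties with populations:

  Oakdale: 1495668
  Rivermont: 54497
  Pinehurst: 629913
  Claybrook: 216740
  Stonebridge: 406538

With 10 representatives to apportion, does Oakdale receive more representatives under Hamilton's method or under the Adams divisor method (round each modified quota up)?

Hamilton: Oakdale 5, Rivermont 0, Pinehurst 2, Claybrook 1, Stonebridge 2.
Adams: Oakdale 4, Rivermont 1, Pinehurst 2, Claybrook 1, Stonebridge 2.
Oakdale gets 5 under Hamilton and 4 under Adams.

Hamilton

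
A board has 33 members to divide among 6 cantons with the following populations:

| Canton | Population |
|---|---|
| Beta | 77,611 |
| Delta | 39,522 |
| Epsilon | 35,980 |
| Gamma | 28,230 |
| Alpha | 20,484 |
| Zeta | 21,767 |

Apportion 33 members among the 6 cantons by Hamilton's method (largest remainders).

Beta 12, Delta 6, Epsilon 5, Gamma 4, Alpha 3, Zeta 3

Total 223594; standard divisor 223594/33 ≈ 6775.576.
Standard quotas: Beta 11.4545, Delta 5.8330, Epsilon 5.3102, Gamma 4.1664, Alpha 3.0232, Zeta 3.2126.
Lower quotas: Beta 11, Delta 5, Epsilon 5, Gamma 4, Alpha 3, Zeta 3 (sum 31, leaving 2 seats).
Remainders in descending order: Delta 0.8330, Beta 0.4545, Epsilon 0.3102, Zeta 0.2126, Gamma 0.1664, Alpha 0.0232.
Largest remainders: Delta, Beta receive the extra seats.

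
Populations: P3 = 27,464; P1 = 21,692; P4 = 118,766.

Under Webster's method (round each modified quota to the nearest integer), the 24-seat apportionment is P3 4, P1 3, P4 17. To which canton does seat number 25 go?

P4

Priority for the next seat is population ÷ (current seats + 0.5).
Priorities: P3 6103.111, P1 6197.714, P4 6786.629.
Highest priority: P4.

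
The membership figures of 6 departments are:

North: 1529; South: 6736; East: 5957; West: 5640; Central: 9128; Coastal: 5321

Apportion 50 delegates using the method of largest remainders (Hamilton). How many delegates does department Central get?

The standard divisor is 34311/50 ≈ 686.22.
Standard quotas: North 2.2281, South 9.8161, East 8.6809, West 8.2189, Central 13.3019, Coastal 7.7541.
Lower quotas: North 2, South 9, East 8, West 8, Central 13, Coastal 7 (sum 47, leaving 3 seats).
Remainders in descending order: South 0.8161, Coastal 0.7541, East 0.6809, Central 0.3019, North 0.2281, West 0.2189.
Largest remainders: South, Coastal, East receive the extra seats.
Central receives 13.

13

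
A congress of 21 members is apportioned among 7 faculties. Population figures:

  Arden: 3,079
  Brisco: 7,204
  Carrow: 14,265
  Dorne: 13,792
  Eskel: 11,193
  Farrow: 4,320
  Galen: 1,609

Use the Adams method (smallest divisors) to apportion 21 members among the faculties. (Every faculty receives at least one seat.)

Arden 1, Brisco 3, Carrow 5, Dorne 5, Eskel 4, Farrow 2, Galen 1

Standard divisor 55462/21 ≈ 2641.048; standard quotas: Arden 1.166, Brisco 2.728, Carrow 5.401, Dorne 5.222, Eskel 4.238, Farrow 1.636, Galen 0.609.
Rounding up gives 2, 3, 6, 6, 5, 2, 1 = 25 seats, so the divisor must be adjusted.
With modified divisor 3300: modified quotas Arden 0.933, Brisco 2.183, Carrow 4.323, Dorne 4.179, Eskel 3.392, Farrow 1.309, Galen 0.488.
Rounding up: Arden 1, Brisco 3, Carrow 5, Dorne 5, Eskel 4, Farrow 2, Galen 1 (total 21).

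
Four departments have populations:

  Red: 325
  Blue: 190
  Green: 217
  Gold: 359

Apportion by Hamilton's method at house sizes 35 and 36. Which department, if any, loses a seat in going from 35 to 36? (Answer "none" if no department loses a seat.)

none

At 35 seats: Red 10, Blue 6, Green 7, Gold 12.
At 36 seats: Red 11, Blue 6, Green 7, Gold 12.
No department's allocation decreased.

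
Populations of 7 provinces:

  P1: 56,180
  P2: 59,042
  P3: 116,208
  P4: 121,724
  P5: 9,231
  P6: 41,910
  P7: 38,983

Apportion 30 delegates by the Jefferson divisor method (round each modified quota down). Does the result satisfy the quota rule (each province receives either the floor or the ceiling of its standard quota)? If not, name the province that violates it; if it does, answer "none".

none

Standard quotas: P1 3.802, P2 3.996, P3 7.865, P4 8.238, P5 0.625, P6 2.836, P7 2.638.
Jefferson allocation: P1 4, P2 4, P3 8, P4 9, P5 0, P6 3, P7 2.
Every allocation lies between the lower and upper quota.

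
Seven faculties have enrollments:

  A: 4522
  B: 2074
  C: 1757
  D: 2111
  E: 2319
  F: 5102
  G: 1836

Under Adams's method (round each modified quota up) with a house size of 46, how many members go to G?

Standard divisor 19721/46 ≈ 428.717; standard quotas: A 10.548, B 4.838, C 4.098, D 4.924, E 5.409, F 11.901, G 4.283.
Rounding up gives 11, 5, 5, 5, 6, 12, 5 = 49 seats, so the divisor must be adjusted.
With modified divisor 461.4: modified quotas A 9.801, B 4.495, C 3.808, D 4.575, E 5.026, F 11.058, G 3.979.
Rounding up: A 10, B 5, C 4, D 5, E 6, F 12, G 4 (total 46).
G receives 4.

4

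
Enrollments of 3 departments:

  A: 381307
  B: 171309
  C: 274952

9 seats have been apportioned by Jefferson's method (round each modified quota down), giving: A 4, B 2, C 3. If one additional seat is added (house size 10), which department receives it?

Priority for the next seat is population ÷ (current seats + 1).
Priorities: A 76261.400, B 57103.000, C 68738.000.
Highest priority: A.

A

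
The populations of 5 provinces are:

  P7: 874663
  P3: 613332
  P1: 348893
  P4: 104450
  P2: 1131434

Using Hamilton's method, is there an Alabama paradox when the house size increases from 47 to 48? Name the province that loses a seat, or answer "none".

P3

At 47 seats: P7 13, P3 10, P1 5, P4 2, P2 17.
At 48 seats: P7 14, P3 9, P1 5, P4 2, P2 18.
P3 drops from 10 to 9.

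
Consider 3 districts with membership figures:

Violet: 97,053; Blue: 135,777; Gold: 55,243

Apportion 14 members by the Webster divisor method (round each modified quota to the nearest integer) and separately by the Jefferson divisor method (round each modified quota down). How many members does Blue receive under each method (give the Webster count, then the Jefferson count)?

6 and 7

Webster: Violet 5, Blue 6, Gold 3.
Jefferson: Violet 5, Blue 7, Gold 2.
Blue gets 6 under Webster and 7 under Jefferson.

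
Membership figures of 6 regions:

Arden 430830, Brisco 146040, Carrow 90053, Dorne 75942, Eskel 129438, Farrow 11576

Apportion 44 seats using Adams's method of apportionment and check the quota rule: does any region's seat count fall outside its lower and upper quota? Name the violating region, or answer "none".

Arden

Standard quotas: Arden 21.447, Brisco 7.270, Carrow 4.483, Dorne 3.780, Eskel 6.443, Farrow 0.576.
Adams allocation: Arden 20, Brisco 7, Carrow 5, Dorne 4, Eskel 7, Farrow 1.
Arden has quota 21.447 (lower 21, upper 22) but receives 20 — outside the quota interval.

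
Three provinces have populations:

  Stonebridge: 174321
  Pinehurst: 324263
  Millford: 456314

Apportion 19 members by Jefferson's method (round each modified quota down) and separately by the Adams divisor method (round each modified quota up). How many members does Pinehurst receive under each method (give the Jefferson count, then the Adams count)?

7 and 6

Jefferson: Stonebridge 3, Pinehurst 7, Millford 9.
Adams: Stonebridge 4, Pinehurst 6, Millford 9.
Pinehurst gets 7 under Jefferson and 6 under Adams.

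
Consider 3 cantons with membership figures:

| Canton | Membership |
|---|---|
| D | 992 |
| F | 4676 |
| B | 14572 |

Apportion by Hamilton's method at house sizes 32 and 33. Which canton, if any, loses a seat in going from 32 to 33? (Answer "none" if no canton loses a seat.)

At 32 seats: D 2, F 7, B 23.
At 33 seats: D 1, F 8, B 24.
D drops from 2 to 1.

D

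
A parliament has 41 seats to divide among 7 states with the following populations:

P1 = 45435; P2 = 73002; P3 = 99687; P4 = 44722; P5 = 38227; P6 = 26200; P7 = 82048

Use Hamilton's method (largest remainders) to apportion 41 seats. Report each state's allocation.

P1 5, P2 7, P3 10, P4 4, P5 4, P6 3, P7 8

The standard divisor is 409321/41 ≈ 9983.439.
Standard quotas: P1 4.5510, P2 7.3123, P3 9.9852, P4 4.4796, P5 3.8290, P6 2.6243, P7 8.2184.
Lower quotas: P1 4, P2 7, P3 9, P4 4, P5 3, P6 2, P7 8 (sum 37, leaving 4 seats).
Remainders in descending order: P3 0.9852, P5 0.8290, P6 0.6243, P1 0.5510, P4 0.4796, P2 0.3123, P7 0.2184.
The surplus seats go to P3, P5, P6, P1.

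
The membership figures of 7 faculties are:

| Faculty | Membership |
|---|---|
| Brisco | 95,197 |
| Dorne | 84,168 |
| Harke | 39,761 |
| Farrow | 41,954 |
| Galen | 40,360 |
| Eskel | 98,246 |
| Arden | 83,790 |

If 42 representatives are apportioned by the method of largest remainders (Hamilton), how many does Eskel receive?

Standard divisor: 483476 ÷ 42 ≈ 11511.333.
Standard quotas: Brisco 8.2699, Dorne 7.3118, Harke 3.4541, Farrow 3.6446, Galen 3.5061, Eskel 8.5347, Arden 7.2789.
Lower quotas: Brisco 8, Dorne 7, Harke 3, Farrow 3, Galen 3, Eskel 8, Arden 7 (sum 39, leaving 3 seats).
Remainders in descending order: Farrow 0.6446, Eskel 0.5347, Galen 0.5061, Harke 0.4541, Dorne 0.3118, Arden 0.2789, Brisco 0.2699.
The surplus seats go to Farrow, Eskel, Galen.
Eskel receives 9.

9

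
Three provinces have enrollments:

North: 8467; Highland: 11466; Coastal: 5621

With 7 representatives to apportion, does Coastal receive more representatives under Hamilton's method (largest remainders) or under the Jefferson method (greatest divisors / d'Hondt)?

Hamilton: North 2, Highland 3, Coastal 2.
Jefferson: North 2, Highland 4, Coastal 1.
Coastal gets 2 under Hamilton and 1 under Jefferson.

Hamilton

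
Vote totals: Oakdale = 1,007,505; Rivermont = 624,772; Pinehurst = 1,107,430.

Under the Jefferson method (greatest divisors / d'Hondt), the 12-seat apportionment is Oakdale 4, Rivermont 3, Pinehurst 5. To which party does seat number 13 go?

Priority for the next seat is population ÷ (current seats + 1).
Priorities: Oakdale 201501.000, Rivermont 156193.000, Pinehurst 184571.667.
Highest priority: Oakdale.

Oakdale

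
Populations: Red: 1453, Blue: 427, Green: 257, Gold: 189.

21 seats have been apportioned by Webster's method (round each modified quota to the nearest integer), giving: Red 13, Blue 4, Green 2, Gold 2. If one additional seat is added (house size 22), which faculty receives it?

Priority for the next seat is population ÷ (current seats + 0.5).
Priorities: Red 107.630, Blue 94.889, Green 102.800, Gold 75.600.
Highest priority: Red.

Red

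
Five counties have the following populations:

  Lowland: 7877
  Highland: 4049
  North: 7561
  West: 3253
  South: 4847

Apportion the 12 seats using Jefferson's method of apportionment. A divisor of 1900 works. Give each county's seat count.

Lowland 4, Highland 2, North 3, West 1, South 2

With modified divisor 1900: modified quotas Lowland 4.146, Highland 2.131, North 3.979, West 1.712, South 2.551.
Rounding down: Lowland 4, Highland 2, North 3, West 1, South 2 (total 12).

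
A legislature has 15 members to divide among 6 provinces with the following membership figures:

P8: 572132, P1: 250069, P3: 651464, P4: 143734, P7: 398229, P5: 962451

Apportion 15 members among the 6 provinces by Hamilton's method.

P8=3, P1=1, P3=3, P4=1, P7=2, P5=5

Standard divisor: 2978079 ÷ 15 ≈ 198538.6.
Standard quotas: P8 2.8817, P1 1.2595, P3 3.2813, P4 0.7240, P7 2.0058, P5 4.8477.
Lower quotas: P8 2, P1 1, P3 3, P4 0, P7 2, P5 4 (sum 12, leaving 3 seats).
Remainders in descending order: P8 0.8817, P5 0.8477, P4 0.7240, P3 0.2813, P1 0.2595, P7 0.0058.
The surplus seats go to P8, P5, P4.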